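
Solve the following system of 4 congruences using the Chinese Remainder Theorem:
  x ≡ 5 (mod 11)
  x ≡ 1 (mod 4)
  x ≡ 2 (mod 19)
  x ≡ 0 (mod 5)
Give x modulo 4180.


Product of moduli M = 11 · 4 · 19 · 5 = 4180.
Merge one congruence at a time:
  Start: x ≡ 5 (mod 11).
  Combine with x ≡ 1 (mod 4); new modulus lcm = 44.
    Write x = 5 + 11·t and substitute into x ≡ 1 (mod 4): 11·t ≡ 1 − 5 = -4 (mod 4).
    Reduce coefficients mod 4: 3·t ≡ 0 (mod 4).
    The inverse of 3 mod 4 is 3 (since 3·3 = 9 = 2·4 + 1), so t ≡ 3·0 = 0 ≡ 0 (mod 4).
    Then x = 5 + 11·0 = 5, valid modulo lcm(11, 4) = 44: x ≡ 5 (mod 44).
  Combine with x ≡ 2 (mod 19); new modulus lcm = 836.
    Write x = 5 + 44·t and substitute into x ≡ 2 (mod 19): 44·t ≡ 2 − 5 = -3 (mod 19).
    Reduce coefficients mod 19: 6·t ≡ 16 (mod 19).
    The inverse of 6 mod 19 is 16 (since 6·16 = 96 = 5·19 + 1), so t ≡ 16·16 = 256 ≡ 9 (mod 19).
    Then x = 5 + 44·9 = 401, valid modulo lcm(44, 19) = 836: x ≡ 401 (mod 836).
  Combine with x ≡ 0 (mod 5); new modulus lcm = 4180.
    Write x = 401 + 836·t and substitute into x ≡ 0 (mod 5): 836·t ≡ 0 − 401 = -401 (mod 5).
    Reduce coefficients mod 5: 1·t ≡ 4 (mod 5).
    So t ≡ 4 (mod 5).
    Then x = 401 + 836·4 = 3745, valid modulo lcm(836, 5) = 4180: x ≡ 3745 (mod 4180).
Verify against each original: 3745 mod 11 = 5, 3745 mod 4 = 1, 3745 mod 19 = 2, 3745 mod 5 = 0.

x ≡ 3745 (mod 4180).


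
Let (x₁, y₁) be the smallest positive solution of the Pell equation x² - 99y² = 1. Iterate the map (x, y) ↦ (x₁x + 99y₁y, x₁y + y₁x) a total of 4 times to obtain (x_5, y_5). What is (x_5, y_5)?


Step 1: Find the fundamental solution (x₁, y₁) of x² - 99y² = 1.
  Expand √99 as a continued fraction. a₀ = ⌊√99⌋ = 9; iterate m_{k+1} = d_k·a_k − m_k, d_{k+1} = (99 − m_{k+1}²)/d_k, a_{k+1} = ⌊(a₀ + m_{k+1})/d_{k+1}⌋ (starting m₀ = 0, d₀ = 1), with convergents p_k = a_k·p_{k-1} + p_{k-2}, q_k = a_k·q_{k-1} + q_{k-2} (p₋₁ = 1, q₋₁ = 0):
  k = 0: a₀ = 9; p₀/q₀ = 9/1; p₀² − 99·q₀² = 81 − 99 = -18.
  k = 1: m = 9, d = 18, a = ⌊(9 + 9)/18⌋ = 1; p/q = (1·9 + 1)/(1·1 + 0) = 10/1; p² − 99·q² = 100 − 99 = 1.
  The first convergent with p² − 99·q² = 1 gives the fundamental solution (x₁, y₁) = (10, 1).
Step 2: Apply the recurrence (x_{n+1}, y_{n+1}) = (x₁x_n + 99y₁y_n, x₁y_n + y₁x_n) repeatedly.
  From (x_1, y_1) = (10, 1): x_2 = 10·10 + 99·1·1 = 199; y_2 = 10·1 + 1·10 = 20.
  From (x_2, y_2) = (199, 20): x_3 = 10·199 + 99·1·20 = 3970; y_3 = 10·20 + 1·199 = 399.
  From (x_3, y_3) = (3970, 399): x_4 = 10·3970 + 99·1·399 = 79201; y_4 = 10·399 + 1·3970 = 7960.
  From (x_4, y_4) = (79201, 7960): x_5 = 10·79201 + 99·1·7960 = 1580050; y_5 = 10·7960 + 1·79201 = 158801.
Step 3: Verify x_5² - 99·y_5² = 2496558002500 - 2496558002499 = 1 (should be 1). ✓

(x_1, y_1) = (10, 1); (x_5, y_5) = (1580050, 158801).


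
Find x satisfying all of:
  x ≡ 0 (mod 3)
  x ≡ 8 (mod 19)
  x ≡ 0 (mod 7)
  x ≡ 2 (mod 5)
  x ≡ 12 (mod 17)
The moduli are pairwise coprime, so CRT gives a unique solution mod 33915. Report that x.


Product of moduli M = 3 · 19 · 7 · 5 · 17 = 33915.
Merge one congruence at a time:
  Start: x ≡ 0 (mod 3).
  Combine with x ≡ 8 (mod 19); new modulus lcm = 57.
    Write x = 0 + 3·t and substitute into x ≡ 8 (mod 19): 3·t ≡ 8 − 0 = 8 (mod 19).
    The inverse of 3 mod 19 is 13 (since 3·13 = 39 = 2·19 + 1), so t ≡ 13·8 = 104 ≡ 9 (mod 19).
    Then x = 0 + 3·9 = 27, valid modulo lcm(3, 19) = 57: x ≡ 27 (mod 57).
  Combine with x ≡ 0 (mod 7); new modulus lcm = 399.
    Write x = 27 + 57·t and substitute into x ≡ 0 (mod 7): 57·t ≡ 0 − 27 = -27 (mod 7).
    Reduce coefficients mod 7: 1·t ≡ 1 (mod 7).
    So t ≡ 1 (mod 7).
    Then x = 27 + 57·1 = 84, valid modulo lcm(57, 7) = 399: x ≡ 84 (mod 399).
  Combine with x ≡ 2 (mod 5); new modulus lcm = 1995.
    Write x = 84 + 399·t and substitute into x ≡ 2 (mod 5): 399·t ≡ 2 − 84 = -82 (mod 5).
    Reduce coefficients mod 5: 4·t ≡ 3 (mod 5).
    The inverse of 4 mod 5 is 4 (since 4·4 = 16 = 3·5 + 1), so t ≡ 4·3 = 12 ≡ 2 (mod 5).
    Then x = 84 + 399·2 = 882, valid modulo lcm(399, 5) = 1995: x ≡ 882 (mod 1995).
  Combine with x ≡ 12 (mod 17); new modulus lcm = 33915.
    Write x = 882 + 1995·t and substitute into x ≡ 12 (mod 17): 1995·t ≡ 12 − 882 = -870 (mod 17).
    Reduce coefficients mod 17: 6·t ≡ 14 (mod 17).
    The inverse of 6 mod 17 is 3 (since 6·3 = 18 = 1·17 + 1), so t ≡ 3·14 = 42 ≡ 8 (mod 17).
    Then x = 882 + 1995·8 = 16842, valid modulo lcm(1995, 17) = 33915: x ≡ 16842 (mod 33915).
Verify against each original: 16842 mod 3 = 0, 16842 mod 19 = 8, 16842 mod 7 = 0, 16842 mod 5 = 2, 16842 mod 17 = 12.

x ≡ 16842 (mod 33915).


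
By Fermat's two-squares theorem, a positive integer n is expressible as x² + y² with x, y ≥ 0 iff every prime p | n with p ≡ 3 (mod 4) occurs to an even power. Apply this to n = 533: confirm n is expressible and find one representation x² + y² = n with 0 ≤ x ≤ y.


Step 1: Factor n = 533 = 13 · 41.
Step 2: Check the mod-4 condition on each prime factor: 13 ≡ 1 (mod 4), exponent 1; 41 ≡ 1 (mod 4), exponent 1.
All primes ≡ 3 (mod 4) appear to even exponent (or don't appear), so by the two-squares theorem n IS expressible as a sum of two squares.
Step 3: Build a representation. Here n = 13 · 41 is a product of primes ≡ 1 (mod 4). Each prime p ≡ 1 (mod 4) is itself a sum of two squares; find a² by testing p − a² for a perfect square:
  13: 13 − 1² = 12, 13 − 2² = 9 = 3² ⇒ 13 = 2² + 3².
  41: 41 − 1² = 40, 41 − 2² = 37, 41 − 3² = 32, 41 − 4² = 25 = 5² ⇒ 41 = 4² + 5².
  Combine using the Brahmagupta–Fibonacci identity (a² + b²)(c² + d²) = (ac − bd)² + (ad + bc)² = (ac + bd)² + (ad − bc)²:
  13 · 41 = 533: from (2² + 3²)(4² + 5²), take (2·4 − 3·5, 2·5 + 3·4) = (8 − 15, 10 + 12) = (-7, 22); dropping signs (only squares matter) gives (7, 22); check 7² + 22² = 49 + 484 = 533 ✓.
Step 4: Order so x ≤ y and verify: 7² + 22² = 49 + 484 = 533 = n. ✓

n = 533 = 7² + 22² (one valid representation with x ≤ y).


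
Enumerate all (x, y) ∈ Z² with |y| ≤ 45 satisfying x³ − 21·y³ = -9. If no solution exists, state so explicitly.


The equation is x³ - 21y³ = -9. For fixed y, x³ = 21·y³ − 9, so a solution requires the RHS to be a perfect cube.
Strategy: iterate y from -45 to 45, compute RHS = 21·y³ − 9, and check whether it is a (positive or negative) perfect cube.
Check small values of y:
  y = 0: RHS = -9 is not a perfect cube.
  y = 1: RHS = 12 is not a perfect cube.
  y = -1: RHS = -30 is not a perfect cube.
  y = 2: RHS = 159 is not a perfect cube.
  y = -2: RHS = -177 is not a perfect cube.
  y = 3: RHS = 558 is not a perfect cube.
  y = -3: RHS = -576 is not a perfect cube.
Continuing the search up to |y| = 45 finds no solutions either.
No (x, y) in the scanned range satisfies the equation.

No integer solutions with |y| ≤ 45.


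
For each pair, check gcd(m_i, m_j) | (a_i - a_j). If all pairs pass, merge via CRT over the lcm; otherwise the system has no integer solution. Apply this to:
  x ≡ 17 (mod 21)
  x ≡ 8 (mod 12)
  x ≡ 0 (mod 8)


Moduli 21, 12, 8 are not pairwise coprime, so CRT works modulo lcm(m_i) when all pairwise compatibility conditions hold.
Pairwise compatibility: gcd(m_i, m_j) must divide a_i - a_j for every pair.
Merge one congruence at a time:
  Start: x ≡ 17 (mod 21).
  Combine with x ≡ 8 (mod 12): gcd(21, 12) = 3; 8 - 17 = -9, which IS divisible by 3, so compatible.
    Write x = 17 + 21·t and substitute into x ≡ 8 (mod 12): 21·t ≡ 8 − 17 = -9 (mod 12).
    Divide the congruence (and modulus) by g = 3: 7·t ≡ -3 (mod 4).
    Reduce coefficients mod 4: 3·t ≡ 1 (mod 4).
    The inverse of 3 mod 4 is 3 (since 3·3 = 9 = 2·4 + 1), so t ≡ 3·1 = 3 ≡ 3 (mod 4).
    Then x = 17 + 21·3 = 80, valid modulo lcm(21, 12) = 84: x ≡ 80 (mod 84).
  Combine with x ≡ 0 (mod 8): gcd(84, 8) = 4; 0 - 80 = -80, which IS divisible by 4, so compatible.
    Write x = 80 + 84·t and substitute into x ≡ 0 (mod 8): 84·t ≡ 0 − 80 = -80 (mod 8).
    Divide the congruence (and modulus) by g = 4: 21·t ≡ -20 (mod 2).
    Reduce coefficients mod 2: 1·t ≡ 0 (mod 2).
    So t ≡ 0 (mod 2).
    Then x = 80 + 84·0 = 80, valid modulo lcm(84, 8) = 168: x ≡ 80 (mod 168).
Verify: 80 mod 21 = 17, 80 mod 12 = 8, 80 mod 8 = 0.

x ≡ 80 (mod 168).


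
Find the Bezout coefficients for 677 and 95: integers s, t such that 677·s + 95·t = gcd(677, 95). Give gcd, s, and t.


Euclidean algorithm on (677, 95) — divide until remainder is 0:
  677 = 7 · 95 + 12
  95 = 7 · 12 + 11
  12 = 1 · 11 + 1
  11 = 11 · 1 + 0
gcd(677, 95) = 1.
Track Bezout coefficients alongside the remainders: start with r₀ = 677 = a·1 + b·0 (s = 1, t = 0) and r₁ = 95 = a·0 + b·1 (s = 0, t = 1); each new remainder r_{k+1} = r_{k-1} − q_k·r_k inherits s_{k+1} = s_{k-1} − q_k·s_k, t_{k+1} = t_{k-1} − q_k·t_k, so r_k = a·s_k + b·t_k at every step:
  q = 7: r = 12, s = 1 − 7·0 = 1, t = 0 − 7·1 = -7  (check: 677·1 + 95·(-7) = 12)
  q = 7: r = 11, s = 0 − 7·1 = -7, t = 1 − 7·(-7) = 50  (check: 677·(-7) + 95·50 = 11)
  q = 1: r = 1, s = 1 − 1·(-7) = 8, t = -7 − 1·50 = -57  (check: 677·8 + 95·(-57) = 1)
The row with r = 1 (the gcd) gives the Bezout coefficients s = 8, t = -57.
Result: 677 · (8) + 95 · (-57) = 1.

gcd(677, 95) = 1; s = 8, t = -57 (check: 677·8 + 95·(-57) = 1).


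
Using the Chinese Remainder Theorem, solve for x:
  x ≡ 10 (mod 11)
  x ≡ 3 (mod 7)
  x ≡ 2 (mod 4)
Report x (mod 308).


Moduli 11, 7, 4 are pairwise coprime; by CRT there is a unique solution modulo M = 11 · 7 · 4 = 308.
Solve pairwise, accumulating the modulus:
  Start with x ≡ 10 (mod 11).
  Combine with x ≡ 3 (mod 7): since gcd(11, 7) = 1, we get a unique residue mod 77.
    Write x = 10 + 11·t and substitute into x ≡ 3 (mod 7): 11·t ≡ 3 − 10 = -7 (mod 7).
    Reduce coefficients mod 7: 4·t ≡ 0 (mod 7).
    The inverse of 4 mod 7 is 2 (since 4·2 = 8 = 1·7 + 1), so t ≡ 2·0 = 0 ≡ 0 (mod 7).
    Then x = 10 + 11·0 = 10, valid modulo lcm(11, 7) = 77: x ≡ 10 (mod 77).
  Combine with x ≡ 2 (mod 4): since gcd(77, 4) = 1, we get a unique residue mod 308.
    Write x = 10 + 77·t and substitute into x ≡ 2 (mod 4): 77·t ≡ 2 − 10 = -8 (mod 4).
    Reduce coefficients mod 4: 1·t ≡ 0 (mod 4).
    So t ≡ 0 (mod 4).
    Then x = 10 + 77·0 = 10, valid modulo lcm(77, 4) = 308: x ≡ 10 (mod 308).
Verify: 10 mod 11 = 10 ✓, 10 mod 7 = 3 ✓, 10 mod 4 = 2 ✓.

x ≡ 10 (mod 308).


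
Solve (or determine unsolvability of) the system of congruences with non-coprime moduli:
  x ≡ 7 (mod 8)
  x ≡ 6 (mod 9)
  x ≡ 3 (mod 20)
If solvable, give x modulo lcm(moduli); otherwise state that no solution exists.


Moduli 8, 9, 20 are not pairwise coprime, so CRT works modulo lcm(m_i) when all pairwise compatibility conditions hold.
Pairwise compatibility: gcd(m_i, m_j) must divide a_i - a_j for every pair.
Merge one congruence at a time:
  Start: x ≡ 7 (mod 8).
  Combine with x ≡ 6 (mod 9): gcd(8, 9) = 1; 6 - 7 = -1, which IS divisible by 1, so compatible.
    Write x = 7 + 8·t and substitute into x ≡ 6 (mod 9): 8·t ≡ 6 − 7 = -1 (mod 9).
    Reduce coefficients mod 9: 8·t ≡ 8 (mod 9).
    The inverse of 8 mod 9 is 8 (since 8·8 = 64 = 7·9 + 1), so t ≡ 8·8 = 64 ≡ 1 (mod 9).
    Then x = 7 + 8·1 = 15, valid modulo lcm(8, 9) = 72: x ≡ 15 (mod 72).
  Combine with x ≡ 3 (mod 20): gcd(72, 20) = 4; 3 - 15 = -12, which IS divisible by 4, so compatible.
    Write x = 15 + 72·t and substitute into x ≡ 3 (mod 20): 72·t ≡ 3 − 15 = -12 (mod 20).
    Divide the congruence (and modulus) by g = 4: 18·t ≡ -3 (mod 5).
    Reduce coefficients mod 5: 3·t ≡ 2 (mod 5).
    The inverse of 3 mod 5 is 2 (since 3·2 = 6 = 1·5 + 1), so t ≡ 2·2 = 4 ≡ 4 (mod 5).
    Then x = 15 + 72·4 = 303, valid modulo lcm(72, 20) = 360: x ≡ 303 (mod 360).
Verify: 303 mod 8 = 7, 303 mod 9 = 6, 303 mod 20 = 3.

x ≡ 303 (mod 360).


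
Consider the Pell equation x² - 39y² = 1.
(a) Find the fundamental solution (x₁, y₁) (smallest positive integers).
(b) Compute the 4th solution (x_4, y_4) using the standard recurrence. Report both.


Step 1: Find the fundamental solution (x₁, y₁) of x² - 39y² = 1.
  Expand √39 as a continued fraction. a₀ = ⌊√39⌋ = 6; iterate m_{k+1} = d_k·a_k − m_k, d_{k+1} = (39 − m_{k+1}²)/d_k, a_{k+1} = ⌊(a₀ + m_{k+1})/d_{k+1}⌋ (starting m₀ = 0, d₀ = 1), with convergents p_k = a_k·p_{k-1} + p_{k-2}, q_k = a_k·q_{k-1} + q_{k-2} (p₋₁ = 1, q₋₁ = 0):
  k = 0: a₀ = 6; p₀/q₀ = 6/1; p₀² − 39·q₀² = 36 − 39 = -3.
  k = 1: m = 6, d = 3, a = ⌊(6 + 6)/3⌋ = 4; p/q = (4·6 + 1)/(4·1 + 0) = 25/4; p² − 39·q² = 625 − 624 = 1.
  The first convergent with p² − 39·q² = 1 gives the fundamental solution (x₁, y₁) = (25, 4).
Step 2: Apply the recurrence (x_{n+1}, y_{n+1}) = (x₁x_n + 39y₁y_n, x₁y_n + y₁x_n) repeatedly.
  From (x_1, y_1) = (25, 4): x_2 = 25·25 + 39·4·4 = 1249; y_2 = 25·4 + 4·25 = 200.
  From (x_2, y_2) = (1249, 200): x_3 = 25·1249 + 39·4·200 = 62425; y_3 = 25·200 + 4·1249 = 9996.
  From (x_3, y_3) = (62425, 9996): x_4 = 25·62425 + 39·4·9996 = 3120001; y_4 = 25·9996 + 4·62425 = 499600.
Step 3: Verify x_4² - 39·y_4² = 9734406240001 - 9734406240000 = 1 (should be 1). ✓

(x_1, y_1) = (25, 4); (x_4, y_4) = (3120001, 499600).


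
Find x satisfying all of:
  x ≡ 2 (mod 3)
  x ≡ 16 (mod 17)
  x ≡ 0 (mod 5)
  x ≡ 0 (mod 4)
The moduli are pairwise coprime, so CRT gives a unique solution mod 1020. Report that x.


Product of moduli M = 3 · 17 · 5 · 4 = 1020.
Merge one congruence at a time:
  Start: x ≡ 2 (mod 3).
  Combine with x ≡ 16 (mod 17); new modulus lcm = 51.
    Write x = 2 + 3·t and substitute into x ≡ 16 (mod 17): 3·t ≡ 16 − 2 = 14 (mod 17).
    The inverse of 3 mod 17 is 6 (since 3·6 = 18 = 1·17 + 1), so t ≡ 6·14 = 84 ≡ 16 (mod 17).
    Then x = 2 + 3·16 = 50, valid modulo lcm(3, 17) = 51: x ≡ 50 (mod 51).
  Combine with x ≡ 0 (mod 5); new modulus lcm = 255.
    Write x = 50 + 51·t and substitute into x ≡ 0 (mod 5): 51·t ≡ 0 − 50 = -50 (mod 5).
    Reduce coefficients mod 5: 1·t ≡ 0 (mod 5).
    So t ≡ 0 (mod 5).
    Then x = 50 + 51·0 = 50, valid modulo lcm(51, 5) = 255: x ≡ 50 (mod 255).
  Combine with x ≡ 0 (mod 4); new modulus lcm = 1020.
    Write x = 50 + 255·t and substitute into x ≡ 0 (mod 4): 255·t ≡ 0 − 50 = -50 (mod 4).
    Reduce coefficients mod 4: 3·t ≡ 2 (mod 4).
    The inverse of 3 mod 4 is 3 (since 3·3 = 9 = 2·4 + 1), so t ≡ 3·2 = 6 ≡ 2 (mod 4).
    Then x = 50 + 255·2 = 560, valid modulo lcm(255, 4) = 1020: x ≡ 560 (mod 1020).
Verify against each original: 560 mod 3 = 2, 560 mod 17 = 16, 560 mod 5 = 0, 560 mod 4 = 0.

x ≡ 560 (mod 1020).


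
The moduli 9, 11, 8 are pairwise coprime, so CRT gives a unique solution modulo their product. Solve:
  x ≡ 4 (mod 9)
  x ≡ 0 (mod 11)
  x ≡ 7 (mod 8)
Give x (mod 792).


Moduli 9, 11, 8 are pairwise coprime; by CRT there is a unique solution modulo M = 9 · 11 · 8 = 792.
Solve pairwise, accumulating the modulus:
  Start with x ≡ 4 (mod 9).
  Combine with x ≡ 0 (mod 11): since gcd(9, 11) = 1, we get a unique residue mod 99.
    Write x = 4 + 9·t and substitute into x ≡ 0 (mod 11): 9·t ≡ 0 − 4 = -4 (mod 11).
    Reduce coefficients mod 11: 9·t ≡ 7 (mod 11).
    The inverse of 9 mod 11 is 5 (since 9·5 = 45 = 4·11 + 1), so t ≡ 5·7 = 35 ≡ 2 (mod 11).
    Then x = 4 + 9·2 = 22, valid modulo lcm(9, 11) = 99: x ≡ 22 (mod 99).
  Combine with x ≡ 7 (mod 8): since gcd(99, 8) = 1, we get a unique residue mod 792.
    Write x = 22 + 99·t and substitute into x ≡ 7 (mod 8): 99·t ≡ 7 − 22 = -15 (mod 8).
    Reduce coefficients mod 8: 3·t ≡ 1 (mod 8).
    The inverse of 3 mod 8 is 3 (since 3·3 = 9 = 1·8 + 1), so t ≡ 3·1 = 3 ≡ 3 (mod 8).
    Then x = 22 + 99·3 = 319, valid modulo lcm(99, 8) = 792: x ≡ 319 (mod 792).
Verify: 319 mod 9 = 4 ✓, 319 mod 11 = 0 ✓, 319 mod 8 = 7 ✓.

x ≡ 319 (mod 792).


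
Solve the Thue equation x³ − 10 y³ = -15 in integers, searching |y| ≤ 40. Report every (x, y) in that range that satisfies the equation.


The equation is x³ - 10y³ = -15. For fixed y, x³ = 10·y³ − 15, so a solution requires the RHS to be a perfect cube.
Strategy: iterate y from -40 to 40, compute RHS = 10·y³ − 15, and check whether it is a (positive or negative) perfect cube.
Check small values of y:
  y = 0: RHS = -15 is not a perfect cube.
  y = 1: RHS = -5 is not a perfect cube.
  y = -1: RHS = -25 is not a perfect cube.
  y = 2: RHS = 65 is not a perfect cube.
  y = -2: RHS = -95 is not a perfect cube.
  y = 3: RHS = 255 is not a perfect cube.
  y = -3: RHS = -285 is not a perfect cube.
Continuing the search up to |y| = 40 finds no solutions either.
No (x, y) in the scanned range satisfies the equation.

No integer solutions with |y| ≤ 40.


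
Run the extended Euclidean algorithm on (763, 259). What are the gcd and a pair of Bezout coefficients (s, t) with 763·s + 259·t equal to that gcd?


Euclidean algorithm on (763, 259) — divide until remainder is 0:
  763 = 2 · 259 + 245
  259 = 1 · 245 + 14
  245 = 17 · 14 + 7
  14 = 2 · 7 + 0
gcd(763, 259) = 7.
Track Bezout coefficients alongside the remainders: start with r₀ = 763 = a·1 + b·0 (s = 1, t = 0) and r₁ = 259 = a·0 + b·1 (s = 0, t = 1); each new remainder r_{k+1} = r_{k-1} − q_k·r_k inherits s_{k+1} = s_{k-1} − q_k·s_k, t_{k+1} = t_{k-1} − q_k·t_k, so r_k = a·s_k + b·t_k at every step:
  q = 2: r = 245, s = 1 − 2·0 = 1, t = 0 − 2·1 = -2  (check: 763·1 + 259·(-2) = 245)
  q = 1: r = 14, s = 0 − 1·1 = -1, t = 1 − 1·(-2) = 3  (check: 763·(-1) + 259·3 = 14)
  q = 17: r = 7, s = 1 − 17·(-1) = 18, t = -2 − 17·3 = -53  (check: 763·18 + 259·(-53) = 7)
The row with r = 7 (the gcd) gives the Bezout coefficients s = 18, t = -53.
Result: 763 · (18) + 259 · (-53) = 7.

gcd(763, 259) = 7; s = 18, t = -53 (check: 763·18 + 259·(-53) = 7).


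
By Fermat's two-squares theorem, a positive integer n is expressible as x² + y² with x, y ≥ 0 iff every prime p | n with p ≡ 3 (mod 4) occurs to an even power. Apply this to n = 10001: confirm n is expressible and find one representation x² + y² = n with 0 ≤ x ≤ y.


Step 1: Factor n = 10001 = 73 · 137.
Step 2: Check the mod-4 condition on each prime factor: 73 ≡ 1 (mod 4), exponent 1; 137 ≡ 1 (mod 4), exponent 1.
All primes ≡ 3 (mod 4) appear to even exponent (or don't appear), so by the two-squares theorem n IS expressible as a sum of two squares.
Step 3: Build a representation. Here n = 73 · 137 is a product of primes ≡ 1 (mod 4). Each prime p ≡ 1 (mod 4) is itself a sum of two squares; find a² by testing p − a² for a perfect square:
  73: 73 − 1² = 72, 73 − 2² = 69, 73 − 3² = 64 = 8² ⇒ 73 = 3² + 8².
  137: 137 − 1² = 136, 137 − 2² = 133, 137 − 3² = 128, 137 − 4² = 121 = 11² ⇒ 137 = 4² + 11².
  Combine using the Brahmagupta–Fibonacci identity (a² + b²)(c² + d²) = (ac − bd)² + (ad + bc)² = (ac + bd)² + (ad − bc)²:
  73 · 137 = 10001: from (3² + 8²)(4² + 11²), take (3·4 − 8·11, 3·11 + 8·4) = (12 − 88, 33 + 32) = (-76, 65); dropping signs (only squares matter) gives (76, 65); check 76² + 65² = 5776 + 4225 = 10001 ✓.
Step 4: Order so x ≤ y and verify: 65² + 76² = 4225 + 5776 = 10001 = n. ✓

n = 10001 = 65² + 76² (one valid representation with x ≤ y).


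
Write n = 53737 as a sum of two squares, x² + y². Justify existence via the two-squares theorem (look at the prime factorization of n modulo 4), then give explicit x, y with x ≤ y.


Step 1: Factor n = 53737 = 17 · 29 · 109.
Step 2: Check the mod-4 condition on each prime factor: 17 ≡ 1 (mod 4), exponent 1; 29 ≡ 1 (mod 4), exponent 1; 109 ≡ 1 (mod 4), exponent 1.
All primes ≡ 3 (mod 4) appear to even exponent (or don't appear), so by the two-squares theorem n IS expressible as a sum of two squares.
Step 3: Build a representation. Here n = 17 · 29 · 109 is a product of primes ≡ 1 (mod 4). Each prime p ≡ 1 (mod 4) is itself a sum of two squares; find a² by testing p − a² for a perfect square:
  17: 17 − 1² = 16 = 4² ⇒ 17 = 1² + 4².
  29: 29 − 1² = 28, 29 − 2² = 25 = 5² ⇒ 29 = 2² + 5².
  109: 109 − 1² = 108, 109 − 2² = 105, 109 − 3² = 100 = 10² ⇒ 109 = 3² + 10².
  Combine using the Brahmagupta–Fibonacci identity (a² + b²)(c² + d²) = (ac − bd)² + (ad + bc)² = (ac + bd)² + (ad − bc)²:
  17 · 29 = 493: from (1² + 4²)(2² + 5²), take (1·2 − 4·5, 1·5 + 4·2) = (2 − 20, 5 + 8) = (-18, 13); dropping signs (only squares matter) gives (18, 13); check 18² + 13² = 324 + 169 = 493 ✓.
  493 · 109 = 53737: from (18² + 13²)(3² + 10²), take (18·3 − 13·10, 18·10 + 13·3) = (54 − 130, 180 + 39) = (-76, 219); dropping signs (only squares matter) gives (76, 219); check 76² + 219² = 5776 + 47961 = 53737 ✓.
Step 4: Order so x ≤ y and verify: 76² + 219² = 5776 + 47961 = 53737 = n. ✓

n = 53737 = 76² + 219² (one valid representation with x ≤ y).


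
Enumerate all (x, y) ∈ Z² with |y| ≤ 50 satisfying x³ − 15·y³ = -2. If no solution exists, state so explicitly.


The equation is x³ - 15y³ = -2. For fixed y, x³ = 15·y³ − 2, so a solution requires the RHS to be a perfect cube.
Strategy: iterate y from -50 to 50, compute RHS = 15·y³ − 2, and check whether it is a (positive or negative) perfect cube.
Check small values of y:
  y = 0: RHS = -2 is not a perfect cube.
  y = 1: RHS = 13 is not a perfect cube.
  y = -1: RHS = -17 is not a perfect cube.
  y = 2: RHS = 118 is not a perfect cube.
  y = -2: RHS = -122 is not a perfect cube.
  y = 3: RHS = 403 is not a perfect cube.
  y = -3: RHS = -407 is not a perfect cube.
Continuing the search up to |y| = 50 finds no solutions either.
No (x, y) in the scanned range satisfies the equation.

No integer solutions with |y| ≤ 50.


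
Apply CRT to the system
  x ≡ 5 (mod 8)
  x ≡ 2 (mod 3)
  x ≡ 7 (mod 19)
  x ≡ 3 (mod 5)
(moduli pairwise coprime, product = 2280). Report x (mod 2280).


Product of moduli M = 8 · 3 · 19 · 5 = 2280.
Merge one congruence at a time:
  Start: x ≡ 5 (mod 8).
  Combine with x ≡ 2 (mod 3); new modulus lcm = 24.
    Write x = 5 + 8·t and substitute into x ≡ 2 (mod 3): 8·t ≡ 2 − 5 = -3 (mod 3).
    Reduce coefficients mod 3: 2·t ≡ 0 (mod 3).
    The inverse of 2 mod 3 is 2 (since 2·2 = 4 = 1·3 + 1), so t ≡ 2·0 = 0 ≡ 0 (mod 3).
    Then x = 5 + 8·0 = 5, valid modulo lcm(8, 3) = 24: x ≡ 5 (mod 24).
  Combine with x ≡ 7 (mod 19); new modulus lcm = 456.
    Write x = 5 + 24·t and substitute into x ≡ 7 (mod 19): 24·t ≡ 7 − 5 = 2 (mod 19).
    Reduce coefficients mod 19: 5·t ≡ 2 (mod 19).
    The inverse of 5 mod 19 is 4 (since 5·4 = 20 = 1·19 + 1), so t ≡ 4·2 = 8 ≡ 8 (mod 19).
    Then x = 5 + 24·8 = 197, valid modulo lcm(24, 19) = 456: x ≡ 197 (mod 456).
  Combine with x ≡ 3 (mod 5); new modulus lcm = 2280.
    Write x = 197 + 456·t and substitute into x ≡ 3 (mod 5): 456·t ≡ 3 − 197 = -194 (mod 5).
    Reduce coefficients mod 5: 1·t ≡ 1 (mod 5).
    So t ≡ 1 (mod 5).
    Then x = 197 + 456·1 = 653, valid modulo lcm(456, 5) = 2280: x ≡ 653 (mod 2280).
Verify against each original: 653 mod 8 = 5, 653 mod 3 = 2, 653 mod 19 = 7, 653 mod 5 = 3.

x ≡ 653 (mod 2280).


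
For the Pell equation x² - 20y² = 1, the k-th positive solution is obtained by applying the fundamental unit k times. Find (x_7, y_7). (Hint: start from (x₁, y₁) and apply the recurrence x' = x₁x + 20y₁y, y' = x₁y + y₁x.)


Step 1: Find the fundamental solution (x₁, y₁) of x² - 20y² = 1.
  Expand √20 as a continued fraction. a₀ = ⌊√20⌋ = 4; iterate m_{k+1} = d_k·a_k − m_k, d_{k+1} = (20 − m_{k+1}²)/d_k, a_{k+1} = ⌊(a₀ + m_{k+1})/d_{k+1}⌋ (starting m₀ = 0, d₀ = 1), with convergents p_k = a_k·p_{k-1} + p_{k-2}, q_k = a_k·q_{k-1} + q_{k-2} (p₋₁ = 1, q₋₁ = 0):
  k = 0: a₀ = 4; p₀/q₀ = 4/1; p₀² − 20·q₀² = 16 − 20 = -4.
  k = 1: m = 4, d = 4, a = ⌊(4 + 4)/4⌋ = 2; p/q = (2·4 + 1)/(2·1 + 0) = 9/2; p² − 20·q² = 81 − 80 = 1.
  The first convergent with p² − 20·q² = 1 gives the fundamental solution (x₁, y₁) = (9, 2).
Step 2: Apply the recurrence (x_{n+1}, y_{n+1}) = (x₁x_n + 20y₁y_n, x₁y_n + y₁x_n) repeatedly.
  From (x_1, y_1) = (9, 2): x_2 = 9·9 + 20·2·2 = 161; y_2 = 9·2 + 2·9 = 36.
  From (x_2, y_2) = (161, 36): x_3 = 9·161 + 20·2·36 = 2889; y_3 = 9·36 + 2·161 = 646.
  From (x_3, y_3) = (2889, 646): x_4 = 9·2889 + 20·2·646 = 51841; y_4 = 9·646 + 2·2889 = 11592.
  From (x_4, y_4) = (51841, 11592): x_5 = 9·51841 + 20·2·11592 = 930249; y_5 = 9·11592 + 2·51841 = 208010.
  From (x_5, y_5) = (930249, 208010): x_6 = 9·930249 + 20·2·208010 = 16692641; y_6 = 9·208010 + 2·930249 = 3732588.
  From (x_6, y_6) = (16692641, 3732588): x_7 = 9·16692641 + 20·2·3732588 = 299537289; y_7 = 9·3732588 + 2·16692641 = 66978574.
Step 3: Verify x_7² - 20·y_7² = 89722587501469521 - 89722587501469520 = 1 (should be 1). ✓

(x_1, y_1) = (9, 2); (x_7, y_7) = (299537289, 66978574).


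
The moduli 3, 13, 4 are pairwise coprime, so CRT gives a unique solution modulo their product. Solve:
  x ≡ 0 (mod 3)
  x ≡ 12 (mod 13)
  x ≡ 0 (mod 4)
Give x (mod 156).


Moduli 3, 13, 4 are pairwise coprime; by CRT there is a unique solution modulo M = 3 · 13 · 4 = 156.
Solve pairwise, accumulating the modulus:
  Start with x ≡ 0 (mod 3).
  Combine with x ≡ 12 (mod 13): since gcd(3, 13) = 1, we get a unique residue mod 39.
    Write x = 0 + 3·t and substitute into x ≡ 12 (mod 13): 3·t ≡ 12 − 0 = 12 (mod 13).
    The inverse of 3 mod 13 is 9 (since 3·9 = 27 = 2·13 + 1), so t ≡ 9·12 = 108 ≡ 4 (mod 13).
    Then x = 0 + 3·4 = 12, valid modulo lcm(3, 13) = 39: x ≡ 12 (mod 39).
  Combine with x ≡ 0 (mod 4): since gcd(39, 4) = 1, we get a unique residue mod 156.
    Write x = 12 + 39·t and substitute into x ≡ 0 (mod 4): 39·t ≡ 0 − 12 = -12 (mod 4).
    Reduce coefficients mod 4: 3·t ≡ 0 (mod 4).
    The inverse of 3 mod 4 is 3 (since 3·3 = 9 = 2·4 + 1), so t ≡ 3·0 = 0 ≡ 0 (mod 4).
    Then x = 12 + 39·0 = 12, valid modulo lcm(39, 4) = 156: x ≡ 12 (mod 156).
Verify: 12 mod 3 = 0 ✓, 12 mod 13 = 12 ✓, 12 mod 4 = 0 ✓.

x ≡ 12 (mod 156).


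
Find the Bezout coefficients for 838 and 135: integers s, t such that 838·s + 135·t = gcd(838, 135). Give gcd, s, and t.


Euclidean algorithm on (838, 135) — divide until remainder is 0:
  838 = 6 · 135 + 28
  135 = 4 · 28 + 23
  28 = 1 · 23 + 5
  23 = 4 · 5 + 3
  5 = 1 · 3 + 2
  3 = 1 · 2 + 1
  2 = 2 · 1 + 0
gcd(838, 135) = 1.
Track Bezout coefficients alongside the remainders: start with r₀ = 838 = a·1 + b·0 (s = 1, t = 0) and r₁ = 135 = a·0 + b·1 (s = 0, t = 1); each new remainder r_{k+1} = r_{k-1} − q_k·r_k inherits s_{k+1} = s_{k-1} − q_k·s_k, t_{k+1} = t_{k-1} − q_k·t_k, so r_k = a·s_k + b·t_k at every step:
  q = 6: r = 28, s = 1 − 6·0 = 1, t = 0 − 6·1 = -6  (check: 838·1 + 135·(-6) = 28)
  q = 4: r = 23, s = 0 − 4·1 = -4, t = 1 − 4·(-6) = 25  (check: 838·(-4) + 135·25 = 23)
  q = 1: r = 5, s = 1 − 1·(-4) = 5, t = -6 − 1·25 = -31  (check: 838·5 + 135·(-31) = 5)
  q = 4: r = 3, s = -4 − 4·5 = -24, t = 25 − 4·(-31) = 149  (check: 838·(-24) + 135·149 = 3)
  q = 1: r = 2, s = 5 − 1·(-24) = 29, t = -31 − 1·149 = -180  (check: 838·29 + 135·(-180) = 2)
  q = 1: r = 1, s = -24 − 1·29 = -53, t = 149 − 1·(-180) = 329  (check: 838·(-53) + 135·329 = 1)
The row with r = 1 (the gcd) gives the Bezout coefficients s = -53, t = 329.
Result: 838 · (-53) + 135 · (329) = 1.

gcd(838, 135) = 1; s = -53, t = 329 (check: 838·(-53) + 135·329 = 1).


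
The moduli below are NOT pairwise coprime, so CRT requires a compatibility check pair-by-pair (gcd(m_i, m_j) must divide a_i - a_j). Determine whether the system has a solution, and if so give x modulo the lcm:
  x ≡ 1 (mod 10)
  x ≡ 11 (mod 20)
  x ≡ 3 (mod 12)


Moduli 10, 20, 12 are not pairwise coprime, so CRT works modulo lcm(m_i) when all pairwise compatibility conditions hold.
Pairwise compatibility: gcd(m_i, m_j) must divide a_i - a_j for every pair.
Merge one congruence at a time:
  Start: x ≡ 1 (mod 10).
  Combine with x ≡ 11 (mod 20): gcd(10, 20) = 10; 11 - 1 = 10, which IS divisible by 10, so compatible.
    Write x = 1 + 10·t and substitute into x ≡ 11 (mod 20): 10·t ≡ 11 − 1 = 10 (mod 20).
    Divide the congruence (and modulus) by g = 10: 1·t ≡ 1 (mod 2).
    So t ≡ 1 (mod 2).
    Then x = 1 + 10·1 = 11, valid modulo lcm(10, 20) = 20: x ≡ 11 (mod 20).
  Combine with x ≡ 3 (mod 12): gcd(20, 12) = 4; 3 - 11 = -8, which IS divisible by 4, so compatible.
    Write x = 11 + 20·t and substitute into x ≡ 3 (mod 12): 20·t ≡ 3 − 11 = -8 (mod 12).
    Divide the congruence (and modulus) by g = 4: 5·t ≡ -2 (mod 3).
    Reduce coefficients mod 3: 2·t ≡ 1 (mod 3).
    The inverse of 2 mod 3 is 2 (since 2·2 = 4 = 1·3 + 1), so t ≡ 2·1 = 2 ≡ 2 (mod 3).
    Then x = 11 + 20·2 = 51, valid modulo lcm(20, 12) = 60: x ≡ 51 (mod 60).
Verify: 51 mod 10 = 1, 51 mod 20 = 11, 51 mod 12 = 3.

x ≡ 51 (mod 60).


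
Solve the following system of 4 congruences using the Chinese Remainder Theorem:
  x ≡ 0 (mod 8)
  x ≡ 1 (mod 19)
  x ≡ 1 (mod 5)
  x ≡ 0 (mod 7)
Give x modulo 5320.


Product of moduli M = 8 · 19 · 5 · 7 = 5320.
Merge one congruence at a time:
  Start: x ≡ 0 (mod 8).
  Combine with x ≡ 1 (mod 19); new modulus lcm = 152.
    Write x = 0 + 8·t and substitute into x ≡ 1 (mod 19): 8·t ≡ 1 − 0 = 1 (mod 19).
    The inverse of 8 mod 19 is 12 (since 8·12 = 96 = 5·19 + 1), so t ≡ 12·1 = 12 ≡ 12 (mod 19).
    Then x = 0 + 8·12 = 96, valid modulo lcm(8, 19) = 152: x ≡ 96 (mod 152).
  Combine with x ≡ 1 (mod 5); new modulus lcm = 760.
    Write x = 96 + 152·t and substitute into x ≡ 1 (mod 5): 152·t ≡ 1 − 96 = -95 (mod 5).
    Reduce coefficients mod 5: 2·t ≡ 0 (mod 5).
    The inverse of 2 mod 5 is 3 (since 2·3 = 6 = 1·5 + 1), so t ≡ 3·0 = 0 ≡ 0 (mod 5).
    Then x = 96 + 152·0 = 96, valid modulo lcm(152, 5) = 760: x ≡ 96 (mod 760).
  Combine with x ≡ 0 (mod 7); new modulus lcm = 5320.
    Write x = 96 + 760·t and substitute into x ≡ 0 (mod 7): 760·t ≡ 0 − 96 = -96 (mod 7).
    Reduce coefficients mod 7: 4·t ≡ 2 (mod 7).
    The inverse of 4 mod 7 is 2 (since 4·2 = 8 = 1·7 + 1), so t ≡ 2·2 = 4 ≡ 4 (mod 7).
    Then x = 96 + 760·4 = 3136, valid modulo lcm(760, 7) = 5320: x ≡ 3136 (mod 5320).
Verify against each original: 3136 mod 8 = 0, 3136 mod 19 = 1, 3136 mod 5 = 1, 3136 mod 7 = 0.

x ≡ 3136 (mod 5320).


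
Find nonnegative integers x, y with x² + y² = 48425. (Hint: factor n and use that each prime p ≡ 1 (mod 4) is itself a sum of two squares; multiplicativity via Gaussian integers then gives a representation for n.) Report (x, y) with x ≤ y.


Step 1: Factor n = 48425 = 5^2 · 13 · 149.
Step 2: Check the mod-4 condition on each prime factor: 5 ≡ 1 (mod 4), exponent 2; 13 ≡ 1 (mod 4), exponent 1; 149 ≡ 1 (mod 4), exponent 1.
All primes ≡ 3 (mod 4) appear to even exponent (or don't appear), so by the two-squares theorem n IS expressible as a sum of two squares.
Step 3: Build a representation. Group n = k² · m with k = 5 and m = 13 · 149 = 1937 (a product of primes ≡ 1 (mod 4)); a representation of m scales to one of n via (k·x)² + (k·y)² = k²(x² + y²). Each prime p ≡ 1 (mod 4) is itself a sum of two squares; find a² by testing p − a² for a perfect square:
  13: 13 − 1² = 12, 13 − 2² = 9 = 3² ⇒ 13 = 2² + 3².
  149: 149 − 1² = 148, 149 − 2² = 145, 149 − 3² = 140, 149 − 4² = 133, 149 − 5² = 124, 149 − 6² = 113, 149 − 7² = 100 = 10² ⇒ 149 = 7² + 10².
  Combine using the Brahmagupta–Fibonacci identity (a² + b²)(c² + d²) = (ac − bd)² + (ad + bc)² = (ac + bd)² + (ad − bc)²:
  13 · 149 = 1937: from (2² + 3²)(7² + 10²), take (2·7 − 3·10, 2·10 + 3·7) = (14 − 30, 20 + 21) = (-16, 41); dropping signs (only squares matter) gives (16, 41); check 16² + 41² = 256 + 1681 = 1937 ✓.
  Scale by k = 5: (5·16, 5·41) = (80, 205).
Step 4: Order so x ≤ y and verify: 80² + 205² = 6400 + 42025 = 48425 = n. ✓

n = 48425 = 80² + 205² (one valid representation with x ≤ y).


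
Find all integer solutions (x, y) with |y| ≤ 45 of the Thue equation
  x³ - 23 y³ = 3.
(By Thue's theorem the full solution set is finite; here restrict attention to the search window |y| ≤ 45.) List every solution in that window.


The equation is x³ - 23y³ = 3. For fixed y, x³ = 23·y³ + 3, so a solution requires the RHS to be a perfect cube.
Strategy: iterate y from -45 to 45, compute RHS = 23·y³ + 3, and check whether it is a (positive or negative) perfect cube.
Check small values of y:
  y = 0: RHS = 3 is not a perfect cube.
  y = 1: RHS = 26 is not a perfect cube.
  y = -1: RHS = -20 is not a perfect cube.
  y = 2: RHS = 187 is not a perfect cube.
  y = -2: RHS = -181 is not a perfect cube.
  y = 3: RHS = 624 is not a perfect cube.
  y = -3: RHS = -618 is not a perfect cube.
Continuing the search up to |y| = 45 finds no solutions either.
No (x, y) in the scanned range satisfies the equation.

No integer solutions with |y| ≤ 45.


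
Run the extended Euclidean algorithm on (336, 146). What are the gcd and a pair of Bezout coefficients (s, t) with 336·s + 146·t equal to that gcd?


Euclidean algorithm on (336, 146) — divide until remainder is 0:
  336 = 2 · 146 + 44
  146 = 3 · 44 + 14
  44 = 3 · 14 + 2
  14 = 7 · 2 + 0
gcd(336, 146) = 2.
Track Bezout coefficients alongside the remainders: start with r₀ = 336 = a·1 + b·0 (s = 1, t = 0) and r₁ = 146 = a·0 + b·1 (s = 0, t = 1); each new remainder r_{k+1} = r_{k-1} − q_k·r_k inherits s_{k+1} = s_{k-1} − q_k·s_k, t_{k+1} = t_{k-1} − q_k·t_k, so r_k = a·s_k + b·t_k at every step:
  q = 2: r = 44, s = 1 − 2·0 = 1, t = 0 − 2·1 = -2  (check: 336·1 + 146·(-2) = 44)
  q = 3: r = 14, s = 0 − 3·1 = -3, t = 1 − 3·(-2) = 7  (check: 336·(-3) + 146·7 = 14)
  q = 3: r = 2, s = 1 − 3·(-3) = 10, t = -2 − 3·7 = -23  (check: 336·10 + 146·(-23) = 2)
The row with r = 2 (the gcd) gives the Bezout coefficients s = 10, t = -23.
Result: 336 · (10) + 146 · (-23) = 2.

gcd(336, 146) = 2; s = 10, t = -23 (check: 336·10 + 146·(-23) = 2).


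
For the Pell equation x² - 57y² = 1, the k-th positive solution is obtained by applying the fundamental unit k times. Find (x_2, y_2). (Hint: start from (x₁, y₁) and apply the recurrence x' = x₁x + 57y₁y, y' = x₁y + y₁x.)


Step 1: Find the fundamental solution (x₁, y₁) of x² - 57y² = 1.
  Expand √57 as a continued fraction. a₀ = ⌊√57⌋ = 7; iterate m_{k+1} = d_k·a_k − m_k, d_{k+1} = (57 − m_{k+1}²)/d_k, a_{k+1} = ⌊(a₀ + m_{k+1})/d_{k+1}⌋ (starting m₀ = 0, d₀ = 1), with convergents p_k = a_k·p_{k-1} + p_{k-2}, q_k = a_k·q_{k-1} + q_{k-2} (p₋₁ = 1, q₋₁ = 0):
  k = 0: a₀ = 7; p₀/q₀ = 7/1; p₀² − 57·q₀² = 49 − 57 = -8.
  k = 1: m = 7, d = 8, a = ⌊(7 + 7)/8⌋ = 1; p/q = (1·7 + 1)/(1·1 + 0) = 8/1; p² − 57·q² = 64 − 57 = 7.
  k = 2: m = 1, d = 7, a = ⌊(7 + 1)/7⌋ = 1; p/q = (1·8 + 7)/(1·1 + 1) = 15/2; p² − 57·q² = 225 − 228 = -3.
  k = 3: m = 6, d = 3, a = ⌊(7 + 6)/3⌋ = 4; p/q = (4·15 + 8)/(4·2 + 1) = 68/9; p² − 57·q² = 4624 − 4617 = 7.
  k = 4: m = 6, d = 7, a = ⌊(7 + 6)/7⌋ = 1; p/q = (1·68 + 15)/(1·9 + 2) = 83/11; p² − 57·q² = 6889 − 6897 = -8.
  k = 5: m = 1, d = 8, a = ⌊(7 + 1)/8⌋ = 1; p/q = (1·83 + 68)/(1·11 + 9) = 151/20; p² − 57·q² = 22801 − 22800 = 1.
  The first convergent with p² − 57·q² = 1 gives the fundamental solution (x₁, y₁) = (151, 20).
Step 2: Apply the recurrence (x_{n+1}, y_{n+1}) = (x₁x_n + 57y₁y_n, x₁y_n + y₁x_n) repeatedly.
  From (x_1, y_1) = (151, 20): x_2 = 151·151 + 57·20·20 = 45601; y_2 = 151·20 + 20·151 = 6040.
Step 3: Verify x_2² - 57·y_2² = 2079451201 - 2079451200 = 1 (should be 1). ✓

(x_1, y_1) = (151, 20); (x_2, y_2) = (45601, 6040).


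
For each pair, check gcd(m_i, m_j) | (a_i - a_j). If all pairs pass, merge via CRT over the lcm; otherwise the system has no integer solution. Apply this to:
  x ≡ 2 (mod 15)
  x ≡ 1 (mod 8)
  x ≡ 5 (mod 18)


Moduli 15, 8, 18 are not pairwise coprime, so CRT works modulo lcm(m_i) when all pairwise compatibility conditions hold.
Pairwise compatibility: gcd(m_i, m_j) must divide a_i - a_j for every pair.
Merge one congruence at a time:
  Start: x ≡ 2 (mod 15).
  Combine with x ≡ 1 (mod 8): gcd(15, 8) = 1; 1 - 2 = -1, which IS divisible by 1, so compatible.
    Write x = 2 + 15·t and substitute into x ≡ 1 (mod 8): 15·t ≡ 1 − 2 = -1 (mod 8).
    Reduce coefficients mod 8: 7·t ≡ 7 (mod 8).
    The inverse of 7 mod 8 is 7 (since 7·7 = 49 = 6·8 + 1), so t ≡ 7·7 = 49 ≡ 1 (mod 8).
    Then x = 2 + 15·1 = 17, valid modulo lcm(15, 8) = 120: x ≡ 17 (mod 120).
  Combine with x ≡ 5 (mod 18): gcd(120, 18) = 6; 5 - 17 = -12, which IS divisible by 6, so compatible.
    Write x = 17 + 120·t and substitute into x ≡ 5 (mod 18): 120·t ≡ 5 − 17 = -12 (mod 18).
    Divide the congruence (and modulus) by g = 6: 20·t ≡ -2 (mod 3).
    Reduce coefficients mod 3: 2·t ≡ 1 (mod 3).
    The inverse of 2 mod 3 is 2 (since 2·2 = 4 = 1·3 + 1), so t ≡ 2·1 = 2 ≡ 2 (mod 3).
    Then x = 17 + 120·2 = 257, valid modulo lcm(120, 18) = 360: x ≡ 257 (mod 360).
Verify: 257 mod 15 = 2, 257 mod 8 = 1, 257 mod 18 = 5.

x ≡ 257 (mod 360).


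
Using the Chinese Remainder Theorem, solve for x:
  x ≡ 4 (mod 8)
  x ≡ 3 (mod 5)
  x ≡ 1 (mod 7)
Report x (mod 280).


Moduli 8, 5, 7 are pairwise coprime; by CRT there is a unique solution modulo M = 8 · 5 · 7 = 280.
Solve pairwise, accumulating the modulus:
  Start with x ≡ 4 (mod 8).
  Combine with x ≡ 3 (mod 5): since gcd(8, 5) = 1, we get a unique residue mod 40.
    Write x = 4 + 8·t and substitute into x ≡ 3 (mod 5): 8·t ≡ 3 − 4 = -1 (mod 5).
    Reduce coefficients mod 5: 3·t ≡ 4 (mod 5).
    The inverse of 3 mod 5 is 2 (since 3·2 = 6 = 1·5 + 1), so t ≡ 2·4 = 8 ≡ 3 (mod 5).
    Then x = 4 + 8·3 = 28, valid modulo lcm(8, 5) = 40: x ≡ 28 (mod 40).
  Combine with x ≡ 1 (mod 7): since gcd(40, 7) = 1, we get a unique residue mod 280.
    Write x = 28 + 40·t and substitute into x ≡ 1 (mod 7): 40·t ≡ 1 − 28 = -27 (mod 7).
    Reduce coefficients mod 7: 5·t ≡ 1 (mod 7).
    The inverse of 5 mod 7 is 3 (since 5·3 = 15 = 2·7 + 1), so t ≡ 3·1 = 3 ≡ 3 (mod 7).
    Then x = 28 + 40·3 = 148, valid modulo lcm(40, 7) = 280: x ≡ 148 (mod 280).
Verify: 148 mod 8 = 4 ✓, 148 mod 5 = 3 ✓, 148 mod 7 = 1 ✓.

x ≡ 148 (mod 280).


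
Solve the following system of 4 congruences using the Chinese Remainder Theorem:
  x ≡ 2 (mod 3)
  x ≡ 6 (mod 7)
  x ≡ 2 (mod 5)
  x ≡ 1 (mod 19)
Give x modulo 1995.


Product of moduli M = 3 · 7 · 5 · 19 = 1995.
Merge one congruence at a time:
  Start: x ≡ 2 (mod 3).
  Combine with x ≡ 6 (mod 7); new modulus lcm = 21.
    Write x = 2 + 3·t and substitute into x ≡ 6 (mod 7): 3·t ≡ 6 − 2 = 4 (mod 7).
    The inverse of 3 mod 7 is 5 (since 3·5 = 15 = 2·7 + 1), so t ≡ 5·4 = 20 ≡ 6 (mod 7).
    Then x = 2 + 3·6 = 20, valid modulo lcm(3, 7) = 21: x ≡ 20 (mod 21).
  Combine with x ≡ 2 (mod 5); new modulus lcm = 105.
    Write x = 20 + 21·t and substitute into x ≡ 2 (mod 5): 21·t ≡ 2 − 20 = -18 (mod 5).
    Reduce coefficients mod 5: 1·t ≡ 2 (mod 5).
    So t ≡ 2 (mod 5).
    Then x = 20 + 21·2 = 62, valid modulo lcm(21, 5) = 105: x ≡ 62 (mod 105).
  Combine with x ≡ 1 (mod 19); new modulus lcm = 1995.
    Write x = 62 + 105·t and substitute into x ≡ 1 (mod 19): 105·t ≡ 1 − 62 = -61 (mod 19).
    Reduce coefficients mod 19: 10·t ≡ 15 (mod 19).
    The inverse of 10 mod 19 is 2 (since 10·2 = 20 = 1·19 + 1), so t ≡ 2·15 = 30 ≡ 11 (mod 19).
    Then x = 62 + 105·11 = 1217, valid modulo lcm(105, 19) = 1995: x ≡ 1217 (mod 1995).
Verify against each original: 1217 mod 3 = 2, 1217 mod 7 = 6, 1217 mod 5 = 2, 1217 mod 19 = 1.

x ≡ 1217 (mod 1995).
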